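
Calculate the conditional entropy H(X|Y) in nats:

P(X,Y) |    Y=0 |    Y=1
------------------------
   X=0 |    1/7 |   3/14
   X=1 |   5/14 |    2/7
0.6406 nats

Using the chain rule: H(X|Y) = H(X,Y) - H(Y)

First, compute H(X,Y) = 1.3337 nats

Marginal P(Y) = (1/2, 1/2)
H(Y) = 0.6931 nats

H(X|Y) = H(X,Y) - H(Y) = 1.3337 - 0.6931 = 0.6406 nats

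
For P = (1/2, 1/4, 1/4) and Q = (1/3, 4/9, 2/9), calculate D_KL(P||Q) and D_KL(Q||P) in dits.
D_KL(P||Q) = 0.0384, D_KL(Q||P) = 0.0410

KL divergence is not symmetric: D_KL(P||Q) ≠ D_KL(Q||P) in general.

D_KL(P||Q) = 0.0384 dits
D_KL(Q||P) = 0.0410 dits

No, they are not equal!

This asymmetry is why KL divergence is not a true distance metric.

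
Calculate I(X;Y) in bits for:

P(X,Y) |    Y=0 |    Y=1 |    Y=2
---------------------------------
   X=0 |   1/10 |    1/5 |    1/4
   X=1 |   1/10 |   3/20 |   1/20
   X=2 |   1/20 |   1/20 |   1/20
0.0612 bits

Mutual information: I(X;Y) = H(X) + H(Y) - H(X,Y)

Marginals:
P(X) = (11/20, 3/10, 3/20), H(X) = 1.4060 bits
P(Y) = (1/4, 2/5, 7/20), H(Y) = 1.5589 bits

Joint entropy: H(X,Y) = 2.9037 bits

I(X;Y) = 1.4060 + 1.5589 - 2.9037 = 0.0612 bits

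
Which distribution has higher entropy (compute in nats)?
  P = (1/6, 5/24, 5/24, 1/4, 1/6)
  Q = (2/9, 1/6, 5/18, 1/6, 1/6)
P

Computing entropies in nats:
H(P) = 1.5974
H(Q) = 1.5859

Distribution P has higher entropy.

Intuition: The distribution closer to uniform (more spread out) has higher entropy.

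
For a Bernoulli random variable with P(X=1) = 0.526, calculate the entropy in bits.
0.9980 bits

The binary entropy function is:
H(p) = -p log(p) - (1-p) log(1-p)

H(0.526) = -0.526 × log_2(0.526) - 0.474 × log_2(0.474)
H(0.526) = 0.9980 bits

Note: Binary entropy is maximized at p=0.5 (H=1 bit) and minimized at p=0 or p=1 (H=0).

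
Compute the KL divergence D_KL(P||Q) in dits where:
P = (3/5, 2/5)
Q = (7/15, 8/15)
0.0155 dits

KL divergence: D_KL(P||Q) = Σ p(x) log(p(x)/q(x))

Computing term by term:
  x=0: 3/5 × log_10[(3/5)/(7/15)] = 3/5 × 0.1091 = 0.0655
  x=1: 2/5 × log_10[(2/5)/(8/15)] = 2/5 × -0.1249 = -0.0500

D_KL(P||Q) = 0.0155 dits

Note: KL divergence is always non-negative and equals 0 iff P = Q.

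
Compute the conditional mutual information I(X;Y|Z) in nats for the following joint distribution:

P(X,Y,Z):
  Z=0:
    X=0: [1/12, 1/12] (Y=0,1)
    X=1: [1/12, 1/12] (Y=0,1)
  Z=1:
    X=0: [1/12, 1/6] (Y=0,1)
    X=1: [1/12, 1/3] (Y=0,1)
0.0073 nats

Conditional mutual information: I(X;Y|Z) = H(X|Z) + H(Y|Z) - H(X,Y|Z)

H(Z) = 0.6365
H(X,Z) = 1.3086 → H(X|Z) = 0.6721
H(Y,Z) = 1.2425 → H(Y|Z) = 0.6059
H(X,Y,Z) = 1.9073 → H(X,Y|Z) = 1.2708

I(X;Y|Z) = 0.6721 + 0.6059 - 1.2708 = 0.0073 nats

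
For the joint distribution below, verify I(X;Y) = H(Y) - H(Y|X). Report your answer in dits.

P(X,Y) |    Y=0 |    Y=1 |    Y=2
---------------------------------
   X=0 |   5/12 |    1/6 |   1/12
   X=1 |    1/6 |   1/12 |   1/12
I(X;Y) = 0.0056 dits

Mutual information has multiple equivalent forms:
- I(X;Y) = H(X) - H(X|Y)
- I(X;Y) = H(Y) - H(Y|X)
- I(X;Y) = H(X) + H(Y) - H(X,Y)

Computing all quantities:
H(X) = 0.2764, H(Y) = 0.4168, H(X,Y) = 0.6876
H(X|Y) = 0.2708, H(Y|X) = 0.4112

Verification:
H(X) - H(X|Y) = 0.2764 - 0.2708 = 0.0056
H(Y) - H(Y|X) = 0.4168 - 0.4112 = 0.0056
H(X) + H(Y) - H(X,Y) = 0.2764 + 0.4168 - 0.6876 = 0.0056

All forms give I(X;Y) = 0.0056 dits. ✓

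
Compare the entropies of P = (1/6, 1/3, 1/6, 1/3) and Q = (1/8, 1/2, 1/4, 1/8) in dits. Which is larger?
P

Computing entropies in dits:
H(P) = 0.5775
H(Q) = 0.5268

Distribution P has higher entropy.

Intuition: The distribution closer to uniform (more spread out) has higher entropy.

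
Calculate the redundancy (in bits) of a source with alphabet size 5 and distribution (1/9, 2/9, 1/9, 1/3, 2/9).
0.1248 bits

Redundancy measures how far a source is from maximum entropy:
R = H_max - H(X)

Maximum entropy for 5 symbols: H_max = log_2(5) = 2.3219 bits
Actual entropy: H(X) = 2.1972 bits
Redundancy: R = 2.3219 - 2.1972 = 0.1248 bits

This redundancy represents potential for compression: the source could be compressed by 0.1248 bits per symbol.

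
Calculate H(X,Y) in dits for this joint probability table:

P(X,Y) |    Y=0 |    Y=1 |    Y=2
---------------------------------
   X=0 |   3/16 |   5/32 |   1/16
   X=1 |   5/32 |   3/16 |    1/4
0.7503 dits

Joint entropy is H(X,Y) = -Σ_{x,y} p(x,y) log p(x,y).

Summing over all non-zero entries:
H(X,Y) = -[3/16·log_10(3/16) + 5/32·log_10(5/32) + 1/16·log_10(1/16) + 5/32·log_10(5/32) + 3/16·log_10(3/16) + 1/4·log_10(1/4)]
H(X,Y) = 0.7503 dits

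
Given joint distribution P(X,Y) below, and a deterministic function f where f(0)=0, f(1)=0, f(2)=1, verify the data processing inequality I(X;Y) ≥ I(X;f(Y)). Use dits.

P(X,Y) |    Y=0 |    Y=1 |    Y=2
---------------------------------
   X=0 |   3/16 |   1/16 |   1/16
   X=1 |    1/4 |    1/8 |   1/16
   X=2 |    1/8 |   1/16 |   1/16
I(X;Y) = 0.0039, I(X;f(Y)) = 0.0027, inequality holds: 0.0039 ≥ 0.0027

Data Processing Inequality: For any Markov chain X → Y → Z, we have I(X;Y) ≥ I(X;Z).

Here Z = f(Y) is a deterministic function of Y, forming X → Y → Z.

Original I(X;Y) = 0.0039 dits

After applying f:
P(X,Z) where Z=f(Y):
- P(X,Z=0) = P(X,Y=0) + P(X,Y=1)
- P(X,Z=1) = P(X,Y=2)

I(X;Z) = I(X;f(Y)) = 0.0027 dits

Verification: 0.0039 ≥ 0.0027 ✓

Information cannot be created by processing; the function f can only lose information about X.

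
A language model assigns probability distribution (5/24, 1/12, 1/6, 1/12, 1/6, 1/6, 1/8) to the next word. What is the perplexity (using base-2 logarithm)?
6.6642

Perplexity is 2^H (or exp(H) for natural log).

First, H = -Σ p log p = 2.7364 bits
Perplexity = 2^2.7364 = 6.6642

Interpretation: The model's uncertainty is equivalent to choosing uniformly among 6.7 options.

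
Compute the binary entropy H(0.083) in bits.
0.4127 bits

The binary entropy function is:
H(p) = -p log(p) - (1-p) log(1-p)

H(0.083) = -0.083 × log_2(0.083) - 0.917 × log_2(0.917)
H(0.083) = 0.4127 bits

Note: Binary entropy is maximized at p=0.5 (H=1 bit) and minimized at p=0 or p=1 (H=0).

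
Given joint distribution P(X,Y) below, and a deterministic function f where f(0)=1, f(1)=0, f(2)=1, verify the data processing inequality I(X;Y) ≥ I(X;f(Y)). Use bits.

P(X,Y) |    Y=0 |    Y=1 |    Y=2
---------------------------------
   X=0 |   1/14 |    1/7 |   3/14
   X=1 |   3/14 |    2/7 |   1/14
I(X;Y) = 0.1281, I(X;f(Y)) = 0.0202, inequality holds: 0.1281 ≥ 0.0202

Data Processing Inequality: For any Markov chain X → Y → Z, we have I(X;Y) ≥ I(X;Z).

Here Z = f(Y) is a deterministic function of Y, forming X → Y → Z.

Original I(X;Y) = 0.1281 bits

After applying f:
P(X,Z) where Z=f(Y):
- P(X,Z=0) = P(X,Y=1)
- P(X,Z=1) = P(X,Y=0) + P(X,Y=2)

I(X;Z) = I(X;f(Y)) = 0.0202 bits

Verification: 0.1281 ≥ 0.0202 ✓

Information cannot be created by processing; the function f can only lose information about X.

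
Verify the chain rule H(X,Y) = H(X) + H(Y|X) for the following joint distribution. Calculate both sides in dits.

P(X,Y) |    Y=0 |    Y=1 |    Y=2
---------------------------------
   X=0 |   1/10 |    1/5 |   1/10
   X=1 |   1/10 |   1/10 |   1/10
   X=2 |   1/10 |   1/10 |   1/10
H(X,Y) = 0.9398, H(X) = 0.4729, H(Y|X) = 0.4669 (all in dits)

Chain rule: H(X,Y) = H(X) + H(Y|X)

Left side — joint entropy directly:
H(X,Y) = -Σ p(x,y) log p(x,y) = 0.9398 dits

Right side — compute H(Y|X) from the conditional distributions:
P(X) = (2/5, 3/10, 3/10), so H(X) = 0.4729 dits
H(Y|X) = Σ_x P(X=x) · H(Y|X=x):
  P(Y|X=0) = (1/4, 1/2, 1/4), H(Y|X=0) = 0.4515, weight P(X=0) = 2/5
  P(Y|X=1) = (1/3, 1/3, 1/3), H(Y|X=1) = 0.4771, weight P(X=1) = 3/10
  P(Y|X=2) = (1/3, 1/3, 1/3), H(Y|X=2) = 0.4771, weight P(X=2) = 3/10
H(Y|X) = 0.4669 dits

H(X) + H(Y|X) = 0.4729 + 0.4669 = 0.9398 dits

Both sides equal 0.9398 dits. ✓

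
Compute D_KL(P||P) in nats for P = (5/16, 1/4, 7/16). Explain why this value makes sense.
0.0000 nats

KL divergence satisfies the Gibbs inequality: D_KL(P||Q) ≥ 0 for all distributions P, Q.

D_KL(P||Q) = Σ p(x) log(p(x)/q(x))
Each term is p(x) × log_e(p(x)/p(x)) = p(x) × log_e(1) = 0, so the sum is 0.
D_KL(P||Q) = 0.0000 nats

When P = Q, the KL divergence is exactly 0, as there is no 'divergence' between identical distributions.

This non-negativity is a fundamental property: relative entropy cannot be negative because it measures how different Q is from P.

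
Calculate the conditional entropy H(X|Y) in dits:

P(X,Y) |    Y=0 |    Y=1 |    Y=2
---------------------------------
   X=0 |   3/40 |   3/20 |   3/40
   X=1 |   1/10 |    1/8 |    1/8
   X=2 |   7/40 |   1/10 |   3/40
0.4614 dits

Using the chain rule: H(X|Y) = H(X,Y) - H(Y)

First, compute H(X,Y) = 0.9349 dits

Marginal P(Y) = (7/20, 3/8, 11/40)
H(Y) = 0.4735 dits

H(X|Y) = H(X,Y) - H(Y) = 0.9349 - 0.4735 = 0.4614 dits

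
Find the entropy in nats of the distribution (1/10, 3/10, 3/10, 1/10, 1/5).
1.5048 nats

Shannon entropy is H(X) = -Σ p(x) log p(x).

For P = (1/10, 3/10, 3/10, 1/10, 1/5):
H = -1/10 × log_e(1/10) -3/10 × log_e(3/10) -3/10 × log_e(3/10) -1/10 × log_e(1/10) -1/5 × log_e(1/5)
H = 1.5048 nats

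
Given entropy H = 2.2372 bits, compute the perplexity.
4.7148

Perplexity is 2^H (or exp(H) for natural log).

H = 2.2372 bits
Perplexity = 2^2.2372 = 4.7148

Interpretation: The model's uncertainty is equivalent to choosing uniformly among 4.7 options.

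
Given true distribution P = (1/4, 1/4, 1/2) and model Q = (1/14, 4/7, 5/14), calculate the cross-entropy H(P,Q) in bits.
1.8964 bits

Cross-entropy: H(P,Q) = -Σ p(x) log q(x)

Alternatively: H(P,Q) = H(P) + D_KL(P||Q)
H(P) = 1.5000 bits
D_KL(P||Q) = 0.3964 bits

H(P,Q) = 1.5000 + 0.3964 = 1.8964 bits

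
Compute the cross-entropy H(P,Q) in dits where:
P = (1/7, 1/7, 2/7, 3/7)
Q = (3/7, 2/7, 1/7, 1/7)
0.7339 dits

Cross-entropy: H(P,Q) = -Σ p(x) log q(x)

Alternatively: H(P,Q) = H(P) + D_KL(P||Q)
H(P) = 0.5546 dits
D_KL(P||Q) = 0.1793 dits

H(P,Q) = 0.5546 + 0.1793 = 0.7339 dits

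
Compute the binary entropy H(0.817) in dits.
0.2067 dits

The binary entropy function is:
H(p) = -p log(p) - (1-p) log(1-p)

H(0.817) = -0.817 × log_10(0.817) - 0.183 × log_10(0.183)
H(0.817) = 0.2067 dits

Note: Binary entropy is maximized at p=0.5 (H=1 bit) and minimized at p=0 or p=1 (H=0).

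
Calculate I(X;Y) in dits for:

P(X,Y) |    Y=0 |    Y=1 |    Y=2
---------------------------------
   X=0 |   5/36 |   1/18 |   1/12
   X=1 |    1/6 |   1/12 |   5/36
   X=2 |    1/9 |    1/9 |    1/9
0.0055 dits

Mutual information: I(X;Y) = H(X) + H(Y) - H(X,Y)

Marginals:
P(X) = (5/18, 7/18, 1/3), H(X) = 0.4731 dits
P(Y) = (5/12, 1/4, 1/3), H(Y) = 0.4680 dits

Joint entropy: H(X,Y) = 0.9355 dits

I(X;Y) = 0.4731 + 0.4680 - 0.9355 = 0.0055 dits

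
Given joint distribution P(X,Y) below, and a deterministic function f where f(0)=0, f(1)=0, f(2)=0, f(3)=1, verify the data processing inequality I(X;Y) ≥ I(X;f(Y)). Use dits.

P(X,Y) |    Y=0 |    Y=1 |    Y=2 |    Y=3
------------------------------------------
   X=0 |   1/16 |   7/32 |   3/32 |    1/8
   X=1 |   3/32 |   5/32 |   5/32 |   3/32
I(X;Y) = 0.0080, I(X;f(Y)) = 0.0012, inequality holds: 0.0080 ≥ 0.0012

Data Processing Inequality: For any Markov chain X → Y → Z, we have I(X;Y) ≥ I(X;Z).

Here Z = f(Y) is a deterministic function of Y, forming X → Y → Z.

Original I(X;Y) = 0.0080 dits

After applying f:
P(X,Z) where Z=f(Y):
- P(X,Z=0) = P(X,Y=0) + P(X,Y=1) + P(X,Y=2)
- P(X,Z=1) = P(X,Y=3)

I(X;Z) = I(X;f(Y)) = 0.0012 dits

Verification: 0.0080 ≥ 0.0012 ✓

Information cannot be created by processing; the function f can only lose information about X.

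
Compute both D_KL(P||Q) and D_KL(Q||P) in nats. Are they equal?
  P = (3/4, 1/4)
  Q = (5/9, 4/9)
D_KL(P||Q) = 0.0812, D_KL(Q||P) = 0.0890

KL divergence is not symmetric: D_KL(P||Q) ≠ D_KL(Q||P) in general.

D_KL(P||Q) = 0.0812 nats
D_KL(Q||P) = 0.0890 nats

No, they are not equal!

This asymmetry is why KL divergence is not a true distance metric.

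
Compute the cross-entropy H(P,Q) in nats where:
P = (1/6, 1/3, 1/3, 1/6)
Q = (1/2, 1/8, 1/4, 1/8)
1.6173 nats

Cross-entropy: H(P,Q) = -Σ p(x) log q(x)

Alternatively: H(P,Q) = H(P) + D_KL(P||Q)
H(P) = 1.3297 nats
D_KL(P||Q) = 0.2877 nats

H(P,Q) = 1.3297 + 0.2877 = 1.6173 nats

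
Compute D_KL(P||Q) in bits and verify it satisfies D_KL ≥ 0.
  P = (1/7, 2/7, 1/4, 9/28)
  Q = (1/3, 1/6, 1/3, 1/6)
0.2484 bits

KL divergence satisfies the Gibbs inequality: D_KL(P||Q) ≥ 0 for all distributions P, Q.

D_KL(P||Q) = Σ p(x) log(p(x)/q(x))
Term by term:
  x=0: 1/7 × log_2[(1/7)/(1/3)] = -0.1746
  x=1: 2/7 × log_2[(2/7)/(1/6)] = 0.2222
  x=2: 1/4 × log_2[(1/4)/(1/3)] = -0.1038
  x=3: 9/28 × log_2[(9/28)/(1/6)] = 0.3046
D_KL(P||Q) = 0.2484 bits

D_KL(P||Q) = 0.2484 ≥ 0 ✓

This non-negativity is a fundamental property: relative entropy cannot be negative because it measures how different Q is from P.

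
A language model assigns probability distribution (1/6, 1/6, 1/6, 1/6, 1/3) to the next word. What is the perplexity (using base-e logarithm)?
4.7622

Perplexity is e^H (or exp(H) for natural log).

First, H = -Σ p log p = 1.5607 nats
Perplexity = e^1.5607 = 4.7622

Interpretation: The model's uncertainty is equivalent to choosing uniformly among 4.8 options.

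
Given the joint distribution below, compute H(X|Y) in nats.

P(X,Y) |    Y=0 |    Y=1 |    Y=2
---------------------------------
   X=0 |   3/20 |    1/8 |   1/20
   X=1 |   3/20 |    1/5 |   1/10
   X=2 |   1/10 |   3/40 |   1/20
1.0504 nats

Using the chain rule: H(X|Y) = H(X,Y) - H(Y)

First, compute H(X,Y) = 2.1053 nats

Marginal P(Y) = (2/5, 2/5, 1/5)
H(Y) = 1.0549 nats

H(X|Y) = H(X,Y) - H(Y) = 2.1053 - 1.0549 = 1.0504 nats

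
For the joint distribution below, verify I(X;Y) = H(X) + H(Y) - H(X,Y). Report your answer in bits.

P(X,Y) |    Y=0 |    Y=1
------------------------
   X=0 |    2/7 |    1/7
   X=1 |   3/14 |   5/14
I(X;Y) = 0.0611 bits

Mutual information has multiple equivalent forms:
- I(X;Y) = H(X) - H(X|Y)
- I(X;Y) = H(Y) - H(Y|X)
- I(X;Y) = H(X) + H(Y) - H(X,Y)

Computing all quantities:
H(X) = 0.9852, H(Y) = 1.0000, H(X,Y) = 1.9242
H(X|Y) = 0.9242, H(Y|X) = 0.9389

Verification:
H(X) - H(X|Y) = 0.9852 - 0.9242 = 0.0611
H(Y) - H(Y|X) = 1.0000 - 0.9389 = 0.0611
H(X) + H(Y) - H(X,Y) = 0.9852 + 1.0000 - 1.9242 = 0.0611

All forms give I(X;Y) = 0.0611 bits. ✓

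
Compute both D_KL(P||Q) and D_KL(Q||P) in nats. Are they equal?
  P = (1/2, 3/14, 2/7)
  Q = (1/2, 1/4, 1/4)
D_KL(P||Q) = 0.0051, D_KL(Q||P) = 0.0052

KL divergence is not symmetric: D_KL(P||Q) ≠ D_KL(Q||P) in general.

D_KL(P||Q) = 0.0051 nats
D_KL(Q||P) = 0.0052 nats

No, they are not equal!

This asymmetry is why KL divergence is not a true distance metric.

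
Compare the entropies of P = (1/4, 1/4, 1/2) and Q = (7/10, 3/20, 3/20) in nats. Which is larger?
P

Computing entropies in nats:
H(P) = 1.0397
H(Q) = 0.8188

Distribution P has higher entropy.

Intuition: The distribution closer to uniform (more spread out) has higher entropy.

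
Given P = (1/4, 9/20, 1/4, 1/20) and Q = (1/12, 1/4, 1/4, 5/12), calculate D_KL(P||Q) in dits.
0.1881 dits

KL divergence: D_KL(P||Q) = Σ p(x) log(p(x)/q(x))

Computing term by term:
  x=0: 1/4 × log_10[(1/4)/(1/12)] = 1/4 × 0.4771 = 0.1193
  x=1: 9/20 × log_10[(9/20)/(1/4)] = 9/20 × 0.2553 = 0.1149
  x=2: 1/4 × log_10[(1/4)/(1/4)] = 1/4 × 0.0000 = 0.0000
  x=3: 1/20 × log_10[(1/20)/(5/12)] = 1/20 × -0.9208 = -0.0460

D_KL(P||Q) = 0.1881 dits

Note: KL divergence is always non-negative and equals 0 iff P = Q.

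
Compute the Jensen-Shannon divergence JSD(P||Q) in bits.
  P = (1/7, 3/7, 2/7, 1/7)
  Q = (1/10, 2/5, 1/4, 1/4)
0.0146 bits

Jensen-Shannon divergence is:
JSD(P||Q) = 0.5 × D_KL(P||M) + 0.5 × D_KL(Q||M)
where M = 0.5 × (P + Q) is the mixture distribution.

M = 0.5 × (1/7, 3/7, 2/7, 1/7) + 0.5 × (1/10, 2/5, 1/4, 1/4) = (0.121429, 0.414286, 0.267857, 0.196429)

D_KL(P||M) = 0.0154 bits
D_KL(Q||M) = 0.0138 bits

JSD(P||Q) = 0.5 × 0.0154 + 0.5 × 0.0138 = 0.0146 bits

Unlike KL divergence, JSD is symmetric and bounded: 0 ≤ JSD ≤ log(2).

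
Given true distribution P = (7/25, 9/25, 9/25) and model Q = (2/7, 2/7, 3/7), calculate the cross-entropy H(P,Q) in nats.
1.1068 nats

Cross-entropy: H(P,Q) = -Σ p(x) log q(x)

Alternatively: H(P,Q) = H(P) + D_KL(P||Q)
H(P) = 1.0920 nats
D_KL(P||Q) = 0.0148 nats

H(P,Q) = 1.0920 + 0.0148 = 1.1068 nats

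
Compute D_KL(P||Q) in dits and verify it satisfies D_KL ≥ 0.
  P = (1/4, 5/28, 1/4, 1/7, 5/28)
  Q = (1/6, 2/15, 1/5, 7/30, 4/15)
0.0294 dits

KL divergence satisfies the Gibbs inequality: D_KL(P||Q) ≥ 0 for all distributions P, Q.

D_KL(P||Q) = Σ p(x) log(p(x)/q(x))
Term by term:
  x=0: 1/4 × log_10[(1/4)/(1/6)] = 0.0440
  x=1: 5/28 × log_10[(5/28)/(2/15)] = 0.0227
  x=2: 1/4 × log_10[(1/4)/(1/5)] = 0.0242
  x=3: 1/7 × log_10[(1/7)/(7/30)] = -0.0304
  x=4: 5/28 × log_10[(5/28)/(4/15)] = -0.0311
D_KL(P||Q) = 0.0294 dits

D_KL(P||Q) = 0.0294 ≥ 0 ✓

This non-negativity is a fundamental property: relative entropy cannot be negative because it measures how different Q is from P.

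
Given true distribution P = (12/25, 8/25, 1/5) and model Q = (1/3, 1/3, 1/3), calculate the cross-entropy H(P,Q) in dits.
0.4771 dits

Cross-entropy: H(P,Q) = -Σ p(x) log q(x)

Alternatively: H(P,Q) = H(P) + D_KL(P||Q)
H(P) = 0.4512 dits
D_KL(P||Q) = 0.0260 dits

H(P,Q) = 0.4512 + 0.0260 = 0.4771 dits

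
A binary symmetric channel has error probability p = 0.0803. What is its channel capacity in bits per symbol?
0.5968 bits

For a binary symmetric channel (BSC) with error probability p:
Capacity C = 1 - H(p) bits per symbol

where H(p) = -p log₂(p) - (1-p) log₂(1-p) is the binary entropy function.

H(0.0803) = 0.4032 bits
C = 1 - 0.4032 = 0.5968 bits per symbol

This means we can reliably transmit up to 0.5968 bits of information per channel use.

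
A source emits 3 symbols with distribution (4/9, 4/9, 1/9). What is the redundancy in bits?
0.1928 bits

Redundancy measures how far a source is from maximum entropy:
R = H_max - H(X)

Maximum entropy for 3 symbols: H_max = log_2(3) = 1.5850 bits
Actual entropy: H(X) = 1.3921 bits
Redundancy: R = 1.5850 - 1.3921 = 0.1928 bits

This redundancy represents potential for compression: the source could be compressed by 0.1928 bits per symbol.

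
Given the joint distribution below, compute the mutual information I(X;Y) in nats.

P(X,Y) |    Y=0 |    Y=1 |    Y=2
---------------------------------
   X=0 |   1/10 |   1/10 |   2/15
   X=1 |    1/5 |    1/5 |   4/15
0.0000 nats

Mutual information: I(X;Y) = H(X) + H(Y) - H(X,Y)

Marginals:
P(X) = (1/3, 2/3), H(X) = 0.6365 nats
P(Y) = (3/10, 3/10, 2/5), H(Y) = 1.0889 nats

Joint entropy: H(X,Y) = 1.7254 nats

I(X;Y) = 0.6365 + 1.0889 - 1.7254 = 0.0000 nats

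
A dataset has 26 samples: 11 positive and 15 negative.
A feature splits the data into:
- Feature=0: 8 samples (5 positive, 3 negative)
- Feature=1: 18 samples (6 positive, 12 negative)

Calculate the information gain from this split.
0.0534 bits

Information Gain = H(Y) - H(Y|Feature)

Before split:
P(positive) = 11/26 = 0.4231
H(Y) = 0.9829 bits

After split:
Feature=0: H = 0.9544 bits (weight = 8/26)
Feature=1: H = 0.9183 bits (weight = 18/26)
H(Y|Feature) = (8/26)×0.9544 + (18/26)×0.9183 = 0.9294 bits

Information Gain = 0.9829 - 0.9294 = 0.0534 bits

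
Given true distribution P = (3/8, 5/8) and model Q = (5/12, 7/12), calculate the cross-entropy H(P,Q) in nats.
0.6652 nats

Cross-entropy: H(P,Q) = -Σ p(x) log q(x)

Alternatively: H(P,Q) = H(P) + D_KL(P||Q)
H(P) = 0.6616 nats
D_KL(P||Q) = 0.0036 nats

H(P,Q) = 0.6616 + 0.0036 = 0.6652 nats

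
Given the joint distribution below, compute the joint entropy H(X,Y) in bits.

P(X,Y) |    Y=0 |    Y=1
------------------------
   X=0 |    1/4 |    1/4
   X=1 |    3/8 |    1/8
1.9056 bits

Joint entropy is H(X,Y) = -Σ_{x,y} p(x,y) log p(x,y).

Summing over all non-zero entries:
H(X,Y) = -[1/4·log_2(1/4) + 1/4·log_2(1/4) + 3/8·log_2(3/8) + 1/8·log_2(1/8)]
H(X,Y) = 1.9056 bits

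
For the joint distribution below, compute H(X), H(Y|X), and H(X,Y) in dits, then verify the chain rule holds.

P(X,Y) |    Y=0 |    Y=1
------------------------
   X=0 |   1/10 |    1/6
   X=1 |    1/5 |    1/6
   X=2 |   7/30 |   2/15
H(X,Y) = 0.7633, H(X) = 0.4726, H(Y|X) = 0.2907 (all in dits)

Chain rule: H(X,Y) = H(X) + H(Y|X)

Left side — joint entropy directly:
H(X,Y) = -Σ p(x,y) log p(x,y) = 0.7633 dits

Right side — compute H(Y|X) from the conditional distributions:
P(X) = (4/15, 11/30, 11/30), so H(X) = 0.4726 dits
H(Y|X) = Σ_x P(X=x) · H(Y|X=x):
  P(Y|X=0) = (3/8, 5/8), H(Y|X=0) = 0.2873, weight P(X=0) = 4/15
  P(Y|X=1) = (6/11, 5/11), H(Y|X=1) = 0.2992, weight P(X=1) = 11/30
  P(Y|X=2) = (7/11, 4/11), H(Y|X=2) = 0.2847, weight P(X=2) = 11/30
H(Y|X) = 0.2907 dits

H(X) + H(Y|X) = 0.4726 + 0.2907 = 0.7633 dits

Both sides equal 0.7633 dits. ✓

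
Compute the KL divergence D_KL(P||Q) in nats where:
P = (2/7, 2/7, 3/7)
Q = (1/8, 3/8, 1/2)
0.0924 nats

KL divergence: D_KL(P||Q) = Σ p(x) log(p(x)/q(x))

Computing term by term:
  x=0: 2/7 × log_e[(2/7)/(1/8)] = 2/7 × 0.8267 = 0.2362
  x=1: 2/7 × log_e[(2/7)/(3/8)] = 2/7 × -0.2719 = -0.0777
  x=2: 3/7 × log_e[(3/7)/(1/2)] = 3/7 × -0.1542 = -0.0661

D_KL(P||Q) = 0.0924 nats

Note: KL divergence is always non-negative and equals 0 iff P = Q.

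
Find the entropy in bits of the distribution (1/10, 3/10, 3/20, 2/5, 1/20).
2.0087 bits

Shannon entropy is H(X) = -Σ p(x) log p(x).

For P = (1/10, 3/10, 3/20, 2/5, 1/20):
H = -1/10 × log_2(1/10) -3/10 × log_2(3/10) -3/20 × log_2(3/20) -2/5 × log_2(2/5) -1/20 × log_2(1/20)
H = 2.0087 bits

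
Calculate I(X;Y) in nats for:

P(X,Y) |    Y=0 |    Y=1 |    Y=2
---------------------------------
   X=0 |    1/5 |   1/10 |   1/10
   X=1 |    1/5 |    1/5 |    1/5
0.0138 nats

Mutual information: I(X;Y) = H(X) + H(Y) - H(X,Y)

Marginals:
P(X) = (2/5, 3/5), H(X) = 0.6730 nats
P(Y) = (2/5, 3/10, 3/10), H(Y) = 1.0889 nats

Joint entropy: H(X,Y) = 1.7481 nats

I(X;Y) = 0.6730 + 1.0889 - 1.7481 = 0.0138 nats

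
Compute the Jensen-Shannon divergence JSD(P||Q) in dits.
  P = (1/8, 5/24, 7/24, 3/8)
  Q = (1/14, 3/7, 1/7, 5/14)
0.0157 dits

Jensen-Shannon divergence is:
JSD(P||Q) = 0.5 × D_KL(P||M) + 0.5 × D_KL(Q||M)
where M = 0.5 × (P + Q) is the mixture distribution.

M = 0.5 × (1/8, 5/24, 7/24, 3/8) + 0.5 × (1/14, 3/7, 1/7, 5/14) = (0.0982143, 0.318452, 0.217262, 0.366071)

D_KL(P||M) = 0.0159 dits
D_KL(Q||M) = 0.0156 dits

JSD(P||Q) = 0.5 × 0.0159 + 0.5 × 0.0156 = 0.0157 dits

Unlike KL divergence, JSD is symmetric and bounded: 0 ≤ JSD ≤ log(2).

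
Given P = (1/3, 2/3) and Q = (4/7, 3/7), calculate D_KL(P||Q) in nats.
0.1149 nats

KL divergence: D_KL(P||Q) = Σ p(x) log(p(x)/q(x))

Computing term by term:
  x=0: 1/3 × log_e[(1/3)/(4/7)] = 1/3 × -0.5390 = -0.1797
  x=1: 2/3 × log_e[(2/3)/(3/7)] = 2/3 × 0.4418 = 0.2946

D_KL(P||Q) = 0.1149 nats

Note: KL divergence is always non-negative and equals 0 iff P = Q.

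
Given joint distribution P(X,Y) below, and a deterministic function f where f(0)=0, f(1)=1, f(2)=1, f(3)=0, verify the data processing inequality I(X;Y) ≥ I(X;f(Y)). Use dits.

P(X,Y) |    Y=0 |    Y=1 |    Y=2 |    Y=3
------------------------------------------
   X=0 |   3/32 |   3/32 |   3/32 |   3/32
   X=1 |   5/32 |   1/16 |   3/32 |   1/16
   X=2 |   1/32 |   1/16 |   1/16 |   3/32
I(X;Y) = 0.0181, I(X;f(Y)) = 0.0014, inequality holds: 0.0181 ≥ 0.0014

Data Processing Inequality: For any Markov chain X → Y → Z, we have I(X;Y) ≥ I(X;Z).

Here Z = f(Y) is a deterministic function of Y, forming X → Y → Z.

Original I(X;Y) = 0.0181 dits

After applying f:
P(X,Z) where Z=f(Y):
- P(X,Z=0) = P(X,Y=0) + P(X,Y=3)
- P(X,Z=1) = P(X,Y=1) + P(X,Y=2)

I(X;Z) = I(X;f(Y)) = 0.0014 dits

Verification: 0.0181 ≥ 0.0014 ✓

Information cannot be created by processing; the function f can only lose information about X.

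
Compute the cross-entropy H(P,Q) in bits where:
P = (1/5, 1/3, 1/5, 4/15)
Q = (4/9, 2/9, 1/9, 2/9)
2.1699 bits

Cross-entropy: H(P,Q) = -Σ p(x) log q(x)

Alternatively: H(P,Q) = H(P) + D_KL(P||Q)
H(P) = 1.9656 bits
D_KL(P||Q) = 0.2043 bits

H(P,Q) = 1.9656 + 0.2043 = 2.1699 bits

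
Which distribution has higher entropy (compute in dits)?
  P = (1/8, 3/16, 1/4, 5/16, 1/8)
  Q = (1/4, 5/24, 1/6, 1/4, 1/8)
Q

Computing entropies in dits:
H(P) = 0.6705
H(Q) = 0.6855

Distribution Q has higher entropy.

Intuition: The distribution closer to uniform (more spread out) has higher entropy.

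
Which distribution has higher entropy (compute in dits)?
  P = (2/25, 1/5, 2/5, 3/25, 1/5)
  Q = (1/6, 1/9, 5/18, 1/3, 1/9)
Q

Computing entropies in dits:
H(P) = 0.6370
H(Q) = 0.6553

Distribution Q has higher entropy.

Intuition: The distribution closer to uniform (more spread out) has higher entropy.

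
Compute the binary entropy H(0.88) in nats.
0.3669 nats

The binary entropy function is:
H(p) = -p log(p) - (1-p) log(1-p)

H(0.88) = -0.88 × log_e(0.88) - 0.12 × log_e(0.12)
H(0.88) = 0.3669 nats

Note: Binary entropy is maximized at p=0.5 (H=1 bit) and minimized at p=0 or p=1 (H=0).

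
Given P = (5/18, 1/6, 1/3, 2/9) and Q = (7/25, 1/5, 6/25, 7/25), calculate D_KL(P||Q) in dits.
0.0111 dits

KL divergence: D_KL(P||Q) = Σ p(x) log(p(x)/q(x))

Computing term by term:
  x=0: 5/18 × log_10[(5/18)/(7/25)] = 5/18 × -0.0035 = -0.0010
  x=1: 1/6 × log_10[(1/6)/(1/5)] = 1/6 × -0.0792 = -0.0132
  x=2: 1/3 × log_10[(1/3)/(6/25)] = 1/3 × 0.1427 = 0.0476
  x=3: 2/9 × log_10[(2/9)/(7/25)] = 2/9 × -0.1004 = -0.0223

D_KL(P||Q) = 0.0111 dits

Note: KL divergence is always non-negative and equals 0 iff P = Q.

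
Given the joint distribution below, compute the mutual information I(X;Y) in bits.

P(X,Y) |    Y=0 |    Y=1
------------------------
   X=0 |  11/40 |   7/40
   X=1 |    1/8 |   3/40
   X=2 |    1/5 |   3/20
0.0014 bits

Mutual information: I(X;Y) = H(X) + H(Y) - H(X,Y)

Marginals:
P(X) = (9/20, 1/5, 7/20), H(X) = 1.5129 bits
P(Y) = (3/5, 2/5), H(Y) = 0.9710 bits

Joint entropy: H(X,Y) = 2.4824 bits

I(X;Y) = 1.5129 + 0.9710 - 2.4824 = 0.0014 bits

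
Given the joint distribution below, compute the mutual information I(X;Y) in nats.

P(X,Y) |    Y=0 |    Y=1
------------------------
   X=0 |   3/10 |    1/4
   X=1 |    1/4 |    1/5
0.0001 nats

Mutual information: I(X;Y) = H(X) + H(Y) - H(X,Y)

Marginals:
P(X) = (11/20, 9/20), H(X) = 0.6881 nats
P(Y) = (11/20, 9/20), H(Y) = 0.6881 nats

Joint entropy: H(X,Y) = 1.3762 nats

I(X;Y) = 0.6881 + 0.6881 - 1.3762 = 0.0001 nats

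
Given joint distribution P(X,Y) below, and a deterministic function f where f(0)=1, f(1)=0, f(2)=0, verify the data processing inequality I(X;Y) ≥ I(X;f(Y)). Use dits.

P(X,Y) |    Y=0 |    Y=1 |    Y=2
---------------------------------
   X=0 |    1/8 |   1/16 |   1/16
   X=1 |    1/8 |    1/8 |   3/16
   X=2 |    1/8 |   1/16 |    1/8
I(X;Y) = 0.0089, I(X;f(Y)) = 0.0070, inequality holds: 0.0089 ≥ 0.0070

Data Processing Inequality: For any Markov chain X → Y → Z, we have I(X;Y) ≥ I(X;Z).

Here Z = f(Y) is a deterministic function of Y, forming X → Y → Z.

Original I(X;Y) = 0.0089 dits

After applying f:
P(X,Z) where Z=f(Y):
- P(X,Z=0) = P(X,Y=1) + P(X,Y=2)
- P(X,Z=1) = P(X,Y=0)

I(X;Z) = I(X;f(Y)) = 0.0070 dits

Verification: 0.0089 ≥ 0.0070 ✓

Information cannot be created by processing; the function f can only lose information about X.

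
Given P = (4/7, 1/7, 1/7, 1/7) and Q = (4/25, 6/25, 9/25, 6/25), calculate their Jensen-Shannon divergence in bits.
0.1415 bits

Jensen-Shannon divergence is:
JSD(P||Q) = 0.5 × D_KL(P||M) + 0.5 × D_KL(Q||M)
where M = 0.5 × (P + Q) is the mixture distribution.

M = 0.5 × (4/7, 1/7, 1/7, 1/7) + 0.5 × (4/25, 6/25, 9/25, 6/25) = (0.365714, 0.191429, 0.251429, 0.191429)

D_KL(P||M) = 0.1308 bits
D_KL(Q||M) = 0.1522 bits

JSD(P||Q) = 0.5 × 0.1308 + 0.5 × 0.1522 = 0.1415 bits

Unlike KL divergence, JSD is symmetric and bounded: 0 ≤ JSD ≤ log(2).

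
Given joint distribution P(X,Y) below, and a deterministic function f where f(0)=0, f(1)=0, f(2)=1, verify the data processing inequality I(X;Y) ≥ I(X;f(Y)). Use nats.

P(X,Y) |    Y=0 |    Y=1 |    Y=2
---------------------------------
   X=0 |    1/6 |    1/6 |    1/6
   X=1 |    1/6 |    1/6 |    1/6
I(X;Y) = 0.0000, I(X;f(Y)) = 0.0000, inequality holds: 0.0000 ≥ 0.0000

Data Processing Inequality: For any Markov chain X → Y → Z, we have I(X;Y) ≥ I(X;Z).

Here Z = f(Y) is a deterministic function of Y, forming X → Y → Z.

Original I(X;Y) = 0.0000 nats

After applying f:
P(X,Z) where Z=f(Y):
- P(X,Z=0) = P(X,Y=0) + P(X,Y=1)
- P(X,Z=1) = P(X,Y=2)

I(X;Z) = I(X;f(Y)) = 0.0000 nats

Verification: 0.0000 ≥ 0.0000 ✓

Information cannot be created by processing; the function f can only lose information about X.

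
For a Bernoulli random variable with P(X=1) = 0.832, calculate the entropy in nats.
0.4527 nats

The binary entropy function is:
H(p) = -p log(p) - (1-p) log(1-p)

H(0.832) = -0.832 × log_e(0.832) - 0.168 × log_e(0.168)
H(0.832) = 0.4527 nats

Note: Binary entropy is maximized at p=0.5 (H=1 bit) and minimized at p=0 or p=1 (H=0).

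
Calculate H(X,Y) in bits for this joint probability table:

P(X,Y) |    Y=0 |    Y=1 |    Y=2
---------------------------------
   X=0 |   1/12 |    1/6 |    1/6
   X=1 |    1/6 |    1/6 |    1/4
2.5221 bits

Joint entropy is H(X,Y) = -Σ_{x,y} p(x,y) log p(x,y).

Summing over all non-zero entries:
H(X,Y) = -[1/12·log_2(1/12) + 1/6·log_2(1/6) + 1/6·log_2(1/6) + 1/6·log_2(1/6) + 1/6·log_2(1/6) + 1/4·log_2(1/4)]
H(X,Y) = 2.5221 bits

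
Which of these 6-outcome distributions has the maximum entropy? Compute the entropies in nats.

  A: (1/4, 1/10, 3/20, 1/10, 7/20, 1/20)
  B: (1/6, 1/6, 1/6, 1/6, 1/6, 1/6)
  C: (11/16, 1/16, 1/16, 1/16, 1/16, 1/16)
B

For a discrete distribution over n outcomes, entropy is maximized by the uniform distribution.

Computing entropies:
H(A) = 1.6089 nats
H(B) = 1.7918 nats
H(C) = 1.1240 nats

The uniform distribution (where all probabilities equal 1/6) achieves the maximum entropy of log_e(6) = 1.7918 nats.

Distribution B has the highest entropy.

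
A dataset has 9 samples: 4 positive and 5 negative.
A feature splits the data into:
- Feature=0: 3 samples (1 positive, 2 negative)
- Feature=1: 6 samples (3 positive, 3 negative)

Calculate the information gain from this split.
0.0183 bits

Information Gain = H(Y) - H(Y|Feature)

Before split:
P(positive) = 4/9 = 0.4444
H(Y) = 0.9911 bits

After split:
Feature=0: H = 0.9183 bits (weight = 3/9)
Feature=1: H = 1.0000 bits (weight = 6/9)
H(Y|Feature) = (3/9)×0.9183 + (6/9)×1.0000 = 0.9728 bits

Information Gain = 0.9911 - 0.9728 = 0.0183 bits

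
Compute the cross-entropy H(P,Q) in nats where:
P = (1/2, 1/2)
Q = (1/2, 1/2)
0.6931 nats

Cross-entropy: H(P,Q) = -Σ p(x) log q(x)

Alternatively: H(P,Q) = H(P) + D_KL(P||Q)
H(P) = 0.6931 nats
D_KL(P||Q) = 0.0000 nats

H(P,Q) = 0.6931 + 0.0000 = 0.6931 nats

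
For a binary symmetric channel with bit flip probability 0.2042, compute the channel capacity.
0.2698 bits

For a binary symmetric channel (BSC) with error probability p:
Capacity C = 1 - H(p) bits per symbol

where H(p) = -p log₂(p) - (1-p) log₂(1-p) is the binary entropy function.

H(0.2042) = 0.7302 bits
C = 1 - 0.7302 = 0.2698 bits per symbol

This means we can reliably transmit up to 0.2698 bits of information per channel use.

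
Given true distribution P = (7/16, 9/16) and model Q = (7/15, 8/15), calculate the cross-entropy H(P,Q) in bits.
0.9912 bits

Cross-entropy: H(P,Q) = -Σ p(x) log q(x)

Alternatively: H(P,Q) = H(P) + D_KL(P||Q)
H(P) = 0.9887 bits
D_KL(P||Q) = 0.0025 bits

H(P,Q) = 0.9887 + 0.0025 = 0.9912 bits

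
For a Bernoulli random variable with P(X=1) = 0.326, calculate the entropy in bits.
0.9108 bits

The binary entropy function is:
H(p) = -p log(p) - (1-p) log(1-p)

H(0.326) = -0.326 × log_2(0.326) - 0.674 × log_2(0.674)
H(0.326) = 0.9108 bits

Note: Binary entropy is maximized at p=0.5 (H=1 bit) and minimized at p=0 or p=1 (H=0).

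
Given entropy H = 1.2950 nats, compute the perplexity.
3.6510

Perplexity is e^H (or exp(H) for natural log).

H = 1.2950 nats
Perplexity = e^1.2950 = 3.6510

Interpretation: The model's uncertainty is equivalent to choosing uniformly among 3.7 options.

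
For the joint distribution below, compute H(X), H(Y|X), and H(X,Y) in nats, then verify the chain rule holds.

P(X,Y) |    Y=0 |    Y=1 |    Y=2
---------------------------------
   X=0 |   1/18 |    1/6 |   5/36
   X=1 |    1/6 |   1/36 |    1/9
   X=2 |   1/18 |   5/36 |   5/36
H(X,Y) = 2.0846, H(X) = 1.0963, H(Y|X) = 0.9883 (all in nats)

Chain rule: H(X,Y) = H(X) + H(Y|X)

Left side — joint entropy directly:
H(X,Y) = -Σ p(x,y) log p(x,y) = 2.0846 nats

Right side — compute H(Y|X) from the conditional distributions:
P(X) = (13/36, 11/36, 1/3), so H(X) = 1.0963 nats
H(Y|X) = Σ_x P(X=x) · H(Y|X=x):
  P(Y|X=0) = (2/13, 6/13, 5/13), H(Y|X=0) = 1.0123, weight P(X=0) = 13/36
  P(Y|X=1) = (6/11, 1/11, 4/11), H(Y|X=1) = 0.9165, weight P(X=1) = 11/36
  P(Y|X=2) = (1/6, 5/12, 5/12), H(Y|X=2) = 1.0282, weight P(X=2) = 1/3
H(Y|X) = 0.9883 nats

H(X) + H(Y|X) = 1.0963 + 0.9883 = 2.0846 nats

Both sides equal 2.0846 nats. ✓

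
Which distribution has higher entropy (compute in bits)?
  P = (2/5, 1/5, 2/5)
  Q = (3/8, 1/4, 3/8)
Q

Computing entropies in bits:
H(P) = 1.5219
H(Q) = 1.5613

Distribution Q has higher entropy.

Intuition: The distribution closer to uniform (more spread out) has higher entropy.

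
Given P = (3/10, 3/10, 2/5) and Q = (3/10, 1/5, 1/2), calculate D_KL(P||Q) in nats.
0.0324 nats

KL divergence: D_KL(P||Q) = Σ p(x) log(p(x)/q(x))

Computing term by term:
  x=0: 3/10 × log_e[(3/10)/(3/10)] = 3/10 × 0.0000 = 0.0000
  x=1: 3/10 × log_e[(3/10)/(1/5)] = 3/10 × 0.4055 = 0.1216
  x=2: 2/5 × log_e[(2/5)/(1/2)] = 2/5 × -0.2231 = -0.0893

D_KL(P||Q) = 0.0324 nats

Note: KL divergence is always non-negative and equals 0 iff P = Q.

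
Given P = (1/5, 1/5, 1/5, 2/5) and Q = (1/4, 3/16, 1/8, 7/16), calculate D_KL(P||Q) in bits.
0.0381 bits

KL divergence: D_KL(P||Q) = Σ p(x) log(p(x)/q(x))

Computing term by term:
  x=0: 1/5 × log_2[(1/5)/(1/4)] = 1/5 × -0.3219 = -0.0644
  x=1: 1/5 × log_2[(1/5)/(3/16)] = 1/5 × 0.0931 = 0.0186
  x=2: 1/5 × log_2[(1/5)/(1/8)] = 1/5 × 0.6781 = 0.1356
  x=3: 2/5 × log_2[(2/5)/(7/16)] = 2/5 × -0.1293 = -0.0517

D_KL(P||Q) = 0.0381 bits

Note: KL divergence is always non-negative and equals 0 iff P = Q.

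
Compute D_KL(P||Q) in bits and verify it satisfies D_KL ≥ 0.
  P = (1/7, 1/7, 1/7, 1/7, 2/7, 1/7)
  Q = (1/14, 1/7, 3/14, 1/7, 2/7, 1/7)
0.0593 bits

KL divergence satisfies the Gibbs inequality: D_KL(P||Q) ≥ 0 for all distributions P, Q.

D_KL(P||Q) = Σ p(x) log(p(x)/q(x))
Term by term:
  x=0: 1/7 × log_2[(1/7)/(1/14)] = 0.1429
  x=1: 1/7 × log_2[(1/7)/(1/7)] = 0.0000
  x=2: 1/7 × log_2[(1/7)/(3/14)] = -0.0836
  x=3: 1/7 × log_2[(1/7)/(1/7)] = 0.0000
  x=4: 2/7 × log_2[(2/7)/(2/7)] = 0.0000
  x=5: 1/7 × log_2[(1/7)/(1/7)] = 0.0000
D_KL(P||Q) = 0.0593 bits

D_KL(P||Q) = 0.0593 ≥ 0 ✓

This non-negativity is a fundamental property: relative entropy cannot be negative because it measures how different Q is from P.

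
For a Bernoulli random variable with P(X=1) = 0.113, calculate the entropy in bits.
0.5089 bits

The binary entropy function is:
H(p) = -p log(p) - (1-p) log(1-p)

H(0.113) = -0.113 × log_2(0.113) - 0.887 × log_2(0.887)
H(0.113) = 0.5089 bits

Note: Binary entropy is maximized at p=0.5 (H=1 bit) and minimized at p=0 or p=1 (H=0).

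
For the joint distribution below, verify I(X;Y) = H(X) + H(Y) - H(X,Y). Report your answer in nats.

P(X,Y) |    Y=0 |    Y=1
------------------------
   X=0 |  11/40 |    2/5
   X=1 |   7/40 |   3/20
I(X;Y) = 0.0076 nats

Mutual information has multiple equivalent forms:
- I(X;Y) = H(X) - H(X|Y)
- I(X;Y) = H(Y) - H(Y|X)
- I(X;Y) = H(X) + H(Y) - H(X,Y)

Computing all quantities:
H(X) = 0.6306, H(Y) = 0.6881, H(X,Y) = 1.3111
H(X|Y) = 0.6230, H(Y|X) = 0.6805

Verification:
H(X) - H(X|Y) = 0.6306 - 0.6230 = 0.0076
H(Y) - H(Y|X) = 0.6881 - 0.6805 = 0.0076
H(X) + H(Y) - H(X,Y) = 0.6306 + 0.6881 - 1.3111 = 0.0076

All forms give I(X;Y) = 0.0076 nats. ✓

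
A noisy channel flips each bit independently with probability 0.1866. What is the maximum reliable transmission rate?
0.3057 bits

For a binary symmetric channel (BSC) with error probability p:
Capacity C = 1 - H(p) bits per symbol

where H(p) = -p log₂(p) - (1-p) log₂(1-p) is the binary entropy function.

H(0.1866) = 0.6943 bits
C = 1 - 0.6943 = 0.3057 bits per symbol

This means we can reliably transmit up to 0.3057 bits of information per channel use.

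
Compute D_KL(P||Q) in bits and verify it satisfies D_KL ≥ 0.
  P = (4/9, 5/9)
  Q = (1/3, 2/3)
0.0383 bits

KL divergence satisfies the Gibbs inequality: D_KL(P||Q) ≥ 0 for all distributions P, Q.

D_KL(P||Q) = Σ p(x) log(p(x)/q(x))
Term by term:
  x=0: 4/9 × log_2[(4/9)/(1/3)] = 0.1845
  x=1: 5/9 × log_2[(5/9)/(2/3)] = -0.1461
D_KL(P||Q) = 0.0383 bits

D_KL(P||Q) = 0.0383 ≥ 0 ✓

This non-negativity is a fundamental property: relative entropy cannot be negative because it measures how different Q is from P.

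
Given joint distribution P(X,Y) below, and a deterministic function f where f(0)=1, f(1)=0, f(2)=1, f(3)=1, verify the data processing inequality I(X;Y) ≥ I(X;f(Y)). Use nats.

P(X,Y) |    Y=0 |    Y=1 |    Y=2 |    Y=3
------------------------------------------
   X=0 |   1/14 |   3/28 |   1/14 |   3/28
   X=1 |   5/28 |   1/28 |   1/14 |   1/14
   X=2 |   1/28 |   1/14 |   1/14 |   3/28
I(X;Y) = 0.0748, I(X;f(Y)) = 0.0246, inequality holds: 0.0748 ≥ 0.0246

Data Processing Inequality: For any Markov chain X → Y → Z, we have I(X;Y) ≥ I(X;Z).

Here Z = f(Y) is a deterministic function of Y, forming X → Y → Z.

Original I(X;Y) = 0.0748 nats

After applying f:
P(X,Z) where Z=f(Y):
- P(X,Z=0) = P(X,Y=1)
- P(X,Z=1) = P(X,Y=0) + P(X,Y=2) + P(X,Y=3)

I(X;Z) = I(X;f(Y)) = 0.0246 nats

Verification: 0.0748 ≥ 0.0246 ✓

Information cannot be created by processing; the function f can only lose information about X.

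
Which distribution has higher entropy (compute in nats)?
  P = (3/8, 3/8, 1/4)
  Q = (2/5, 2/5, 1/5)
P

Computing entropies in nats:
H(P) = 1.0822
H(Q) = 1.0549

Distribution P has higher entropy.

Intuition: The distribution closer to uniform (more spread out) has higher entropy.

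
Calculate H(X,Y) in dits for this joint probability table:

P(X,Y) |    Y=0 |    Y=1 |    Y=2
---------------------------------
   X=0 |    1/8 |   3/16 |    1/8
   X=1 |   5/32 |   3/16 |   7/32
0.7687 dits

Joint entropy is H(X,Y) = -Σ_{x,y} p(x,y) log p(x,y).

Summing over all non-zero entries:
H(X,Y) = -[1/8·log_10(1/8) + 3/16·log_10(3/16) + 1/8·log_10(1/8) + 5/32·log_10(5/32) + 3/16·log_10(3/16) + 7/32·log_10(7/32)]
H(X,Y) = 0.7687 dits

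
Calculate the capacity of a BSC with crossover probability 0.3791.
0.0426 bits

For a binary symmetric channel (BSC) with error probability p:
Capacity C = 1 - H(p) bits per symbol

where H(p) = -p log₂(p) - (1-p) log₂(1-p) is the binary entropy function.

H(0.3791) = 0.9574 bits
C = 1 - 0.9574 = 0.0426 bits per symbol

This means we can reliably transmit up to 0.0426 bits of information per channel use.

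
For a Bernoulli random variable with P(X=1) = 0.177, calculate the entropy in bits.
0.6735 bits

The binary entropy function is:
H(p) = -p log(p) - (1-p) log(1-p)

H(0.177) = -0.177 × log_2(0.177) - 0.823 × log_2(0.823)
H(0.177) = 0.6735 bits

Note: Binary entropy is maximized at p=0.5 (H=1 bit) and minimized at p=0 or p=1 (H=0).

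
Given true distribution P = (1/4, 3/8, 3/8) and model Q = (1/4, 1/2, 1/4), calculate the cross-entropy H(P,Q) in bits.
1.6250 bits

Cross-entropy: H(P,Q) = -Σ p(x) log q(x)

Alternatively: H(P,Q) = H(P) + D_KL(P||Q)
H(P) = 1.5613 bits
D_KL(P||Q) = 0.0637 bits

H(P,Q) = 1.5613 + 0.0637 = 1.6250 bits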